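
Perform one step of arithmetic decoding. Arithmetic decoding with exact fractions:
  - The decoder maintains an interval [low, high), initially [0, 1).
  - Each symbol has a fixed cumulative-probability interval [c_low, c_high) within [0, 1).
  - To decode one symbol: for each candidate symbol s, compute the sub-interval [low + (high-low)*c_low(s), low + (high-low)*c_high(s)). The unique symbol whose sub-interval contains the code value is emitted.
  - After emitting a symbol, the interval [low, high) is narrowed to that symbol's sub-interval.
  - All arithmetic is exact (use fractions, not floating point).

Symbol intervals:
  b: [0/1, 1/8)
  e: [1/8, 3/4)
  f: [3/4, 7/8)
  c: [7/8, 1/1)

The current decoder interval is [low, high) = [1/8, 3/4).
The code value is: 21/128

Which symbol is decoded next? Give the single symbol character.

Answer: b

Derivation:
Interval width = high − low = 3/4 − 1/8 = 5/8
Scaled code = (code − low) / width = (21/128 − 1/8) / 5/8 = 1/16
  b: [0/1, 1/8) ← scaled code falls here ✓
  e: [1/8, 3/4) 
  f: [3/4, 7/8) 
  c: [7/8, 1/1) 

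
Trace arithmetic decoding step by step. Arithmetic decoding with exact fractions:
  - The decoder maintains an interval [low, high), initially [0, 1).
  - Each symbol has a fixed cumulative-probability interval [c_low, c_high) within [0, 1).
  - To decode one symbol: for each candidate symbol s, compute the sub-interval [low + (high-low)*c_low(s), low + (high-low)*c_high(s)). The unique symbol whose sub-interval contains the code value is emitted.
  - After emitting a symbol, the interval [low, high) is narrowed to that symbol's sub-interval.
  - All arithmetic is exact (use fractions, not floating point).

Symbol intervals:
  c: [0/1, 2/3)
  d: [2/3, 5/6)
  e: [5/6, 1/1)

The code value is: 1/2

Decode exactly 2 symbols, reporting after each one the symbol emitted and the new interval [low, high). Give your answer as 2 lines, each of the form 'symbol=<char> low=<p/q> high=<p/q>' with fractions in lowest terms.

Step 1: interval [0/1, 1/1), width = 1/1 - 0/1 = 1/1
  'c': [0/1 + 1/1*0/1, 0/1 + 1/1*2/3) = [0/1, 2/3) <- contains code 1/2
  'd': [0/1 + 1/1*2/3, 0/1 + 1/1*5/6) = [2/3, 5/6)
  'e': [0/1 + 1/1*5/6, 0/1 + 1/1*1/1) = [5/6, 1/1)
  emit 'c', narrow to [0/1, 2/3)
Step 2: interval [0/1, 2/3), width = 2/3 - 0/1 = 2/3
  'c': [0/1 + 2/3*0/1, 0/1 + 2/3*2/3) = [0/1, 4/9)
  'd': [0/1 + 2/3*2/3, 0/1 + 2/3*5/6) = [4/9, 5/9) <- contains code 1/2
  'e': [0/1 + 2/3*5/6, 0/1 + 2/3*1/1) = [5/9, 2/3)
  emit 'd', narrow to [4/9, 5/9)

Answer: symbol=c low=0/1 high=2/3
symbol=d low=4/9 high=5/9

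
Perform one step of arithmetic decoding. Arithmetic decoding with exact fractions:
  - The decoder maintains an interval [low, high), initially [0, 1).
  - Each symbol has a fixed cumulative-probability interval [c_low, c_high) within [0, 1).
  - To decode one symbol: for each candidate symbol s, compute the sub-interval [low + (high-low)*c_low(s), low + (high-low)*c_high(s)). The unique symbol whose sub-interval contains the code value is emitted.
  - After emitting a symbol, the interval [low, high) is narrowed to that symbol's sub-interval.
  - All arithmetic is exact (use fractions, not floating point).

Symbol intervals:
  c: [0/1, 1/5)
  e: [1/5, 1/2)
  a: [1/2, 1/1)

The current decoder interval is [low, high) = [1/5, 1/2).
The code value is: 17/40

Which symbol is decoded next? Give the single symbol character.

Interval width = high − low = 1/2 − 1/5 = 3/10
Scaled code = (code − low) / width = (17/40 − 1/5) / 3/10 = 3/4
  c: [0/1, 1/5) 
  e: [1/5, 1/2) 
  a: [1/2, 1/1) ← scaled code falls here ✓

Answer: a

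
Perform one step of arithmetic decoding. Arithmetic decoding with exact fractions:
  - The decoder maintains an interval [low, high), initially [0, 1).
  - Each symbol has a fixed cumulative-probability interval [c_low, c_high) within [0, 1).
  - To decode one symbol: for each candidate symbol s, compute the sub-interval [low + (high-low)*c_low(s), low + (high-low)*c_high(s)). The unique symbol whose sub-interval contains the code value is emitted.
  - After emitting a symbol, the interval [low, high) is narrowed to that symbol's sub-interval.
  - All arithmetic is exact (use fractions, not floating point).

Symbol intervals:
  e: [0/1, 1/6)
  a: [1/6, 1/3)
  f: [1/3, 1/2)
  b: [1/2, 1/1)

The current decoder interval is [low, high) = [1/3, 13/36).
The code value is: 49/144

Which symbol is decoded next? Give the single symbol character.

Interval width = high − low = 13/36 − 1/3 = 1/36
Scaled code = (code − low) / width = (49/144 − 1/3) / 1/36 = 1/4
  e: [0/1, 1/6) 
  a: [1/6, 1/3) ← scaled code falls here ✓
  f: [1/3, 1/2) 
  b: [1/2, 1/1) 

Answer: a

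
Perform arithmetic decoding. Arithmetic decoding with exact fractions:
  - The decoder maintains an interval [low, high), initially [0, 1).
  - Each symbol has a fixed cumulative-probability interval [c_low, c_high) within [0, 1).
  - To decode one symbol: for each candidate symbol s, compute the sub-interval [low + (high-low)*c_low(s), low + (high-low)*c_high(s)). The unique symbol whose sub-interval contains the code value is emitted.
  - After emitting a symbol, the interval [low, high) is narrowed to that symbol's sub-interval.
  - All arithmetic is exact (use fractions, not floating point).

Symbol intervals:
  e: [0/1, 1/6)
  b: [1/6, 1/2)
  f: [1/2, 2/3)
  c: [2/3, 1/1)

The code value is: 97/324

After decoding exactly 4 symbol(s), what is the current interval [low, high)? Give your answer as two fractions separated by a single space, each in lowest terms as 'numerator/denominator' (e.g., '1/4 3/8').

Step 1: interval [0/1, 1/1), width = 1/1 - 0/1 = 1/1
  'e': [0/1 + 1/1*0/1, 0/1 + 1/1*1/6) = [0/1, 1/6)
  'b': [0/1 + 1/1*1/6, 0/1 + 1/1*1/2) = [1/6, 1/2) <- contains code 97/324
  'f': [0/1 + 1/1*1/2, 0/1 + 1/1*2/3) = [1/2, 2/3)
  'c': [0/1 + 1/1*2/3, 0/1 + 1/1*1/1) = [2/3, 1/1)
  emit 'b', narrow to [1/6, 1/2)
Step 2: interval [1/6, 1/2), width = 1/2 - 1/6 = 1/3
  'e': [1/6 + 1/3*0/1, 1/6 + 1/3*1/6) = [1/6, 2/9)
  'b': [1/6 + 1/3*1/6, 1/6 + 1/3*1/2) = [2/9, 1/3) <- contains code 97/324
  'f': [1/6 + 1/3*1/2, 1/6 + 1/3*2/3) = [1/3, 7/18)
  'c': [1/6 + 1/3*2/3, 1/6 + 1/3*1/1) = [7/18, 1/2)
  emit 'b', narrow to [2/9, 1/3)
Step 3: interval [2/9, 1/3), width = 1/3 - 2/9 = 1/9
  'e': [2/9 + 1/9*0/1, 2/9 + 1/9*1/6) = [2/9, 13/54)
  'b': [2/9 + 1/9*1/6, 2/9 + 1/9*1/2) = [13/54, 5/18)
  'f': [2/9 + 1/9*1/2, 2/9 + 1/9*2/3) = [5/18, 8/27)
  'c': [2/9 + 1/9*2/3, 2/9 + 1/9*1/1) = [8/27, 1/3) <- contains code 97/324
  emit 'c', narrow to [8/27, 1/3)
Step 4: interval [8/27, 1/3), width = 1/3 - 8/27 = 1/27
  'e': [8/27 + 1/27*0/1, 8/27 + 1/27*1/6) = [8/27, 49/162) <- contains code 97/324
  'b': [8/27 + 1/27*1/6, 8/27 + 1/27*1/2) = [49/162, 17/54)
  'f': [8/27 + 1/27*1/2, 8/27 + 1/27*2/3) = [17/54, 26/81)
  'c': [8/27 + 1/27*2/3, 8/27 + 1/27*1/1) = [26/81, 1/3)
  emit 'e', narrow to [8/27, 49/162)

Answer: 8/27 49/162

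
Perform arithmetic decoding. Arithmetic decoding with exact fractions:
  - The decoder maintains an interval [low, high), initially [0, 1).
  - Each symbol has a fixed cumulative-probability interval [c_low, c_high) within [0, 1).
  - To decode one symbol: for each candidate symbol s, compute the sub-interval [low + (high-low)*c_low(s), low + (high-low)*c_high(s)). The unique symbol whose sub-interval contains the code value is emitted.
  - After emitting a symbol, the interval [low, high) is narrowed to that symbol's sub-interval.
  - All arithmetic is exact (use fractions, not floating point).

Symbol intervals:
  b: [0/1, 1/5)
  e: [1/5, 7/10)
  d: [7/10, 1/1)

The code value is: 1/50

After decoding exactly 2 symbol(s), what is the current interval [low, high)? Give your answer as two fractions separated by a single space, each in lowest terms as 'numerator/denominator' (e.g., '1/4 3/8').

Answer: 0/1 1/25

Derivation:
Step 1: interval [0/1, 1/1), width = 1/1 - 0/1 = 1/1
  'b': [0/1 + 1/1*0/1, 0/1 + 1/1*1/5) = [0/1, 1/5) <- contains code 1/50
  'e': [0/1 + 1/1*1/5, 0/1 + 1/1*7/10) = [1/5, 7/10)
  'd': [0/1 + 1/1*7/10, 0/1 + 1/1*1/1) = [7/10, 1/1)
  emit 'b', narrow to [0/1, 1/5)
Step 2: interval [0/1, 1/5), width = 1/5 - 0/1 = 1/5
  'b': [0/1 + 1/5*0/1, 0/1 + 1/5*1/5) = [0/1, 1/25) <- contains code 1/50
  'e': [0/1 + 1/5*1/5, 0/1 + 1/5*7/10) = [1/25, 7/50)
  'd': [0/1 + 1/5*7/10, 0/1 + 1/5*1/1) = [7/50, 1/5)
  emit 'b', narrow to [0/1, 1/25)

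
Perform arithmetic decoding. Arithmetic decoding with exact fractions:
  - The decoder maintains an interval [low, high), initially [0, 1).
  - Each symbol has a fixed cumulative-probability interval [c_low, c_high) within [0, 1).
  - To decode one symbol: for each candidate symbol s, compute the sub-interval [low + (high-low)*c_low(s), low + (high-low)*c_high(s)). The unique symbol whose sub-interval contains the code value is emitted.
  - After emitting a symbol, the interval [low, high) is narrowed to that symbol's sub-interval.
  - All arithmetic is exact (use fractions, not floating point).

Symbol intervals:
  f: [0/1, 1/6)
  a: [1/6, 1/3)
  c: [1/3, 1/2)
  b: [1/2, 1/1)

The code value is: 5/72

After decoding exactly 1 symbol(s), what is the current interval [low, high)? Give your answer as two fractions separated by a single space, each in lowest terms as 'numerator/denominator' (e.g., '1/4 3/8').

Step 1: interval [0/1, 1/1), width = 1/1 - 0/1 = 1/1
  'f': [0/1 + 1/1*0/1, 0/1 + 1/1*1/6) = [0/1, 1/6) <- contains code 5/72
  'a': [0/1 + 1/1*1/6, 0/1 + 1/1*1/3) = [1/6, 1/3)
  'c': [0/1 + 1/1*1/3, 0/1 + 1/1*1/2) = [1/3, 1/2)
  'b': [0/1 + 1/1*1/2, 0/1 + 1/1*1/1) = [1/2, 1/1)
  emit 'f', narrow to [0/1, 1/6)

Answer: 0/1 1/6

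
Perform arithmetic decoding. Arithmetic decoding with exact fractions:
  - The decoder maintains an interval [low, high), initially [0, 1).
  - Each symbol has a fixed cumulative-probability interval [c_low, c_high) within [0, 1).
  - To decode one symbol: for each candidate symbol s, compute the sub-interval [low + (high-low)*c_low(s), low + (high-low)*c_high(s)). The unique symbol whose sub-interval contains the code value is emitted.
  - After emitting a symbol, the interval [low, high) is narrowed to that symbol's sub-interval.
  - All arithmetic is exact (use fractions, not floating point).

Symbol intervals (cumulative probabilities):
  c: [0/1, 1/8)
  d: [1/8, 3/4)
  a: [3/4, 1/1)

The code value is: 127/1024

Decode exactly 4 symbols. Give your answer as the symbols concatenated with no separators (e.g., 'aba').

Answer: caaa

Derivation:
Step 1: interval [0/1, 1/1), width = 1/1 - 0/1 = 1/1
  'c': [0/1 + 1/1*0/1, 0/1 + 1/1*1/8) = [0/1, 1/8) <- contains code 127/1024
  'd': [0/1 + 1/1*1/8, 0/1 + 1/1*3/4) = [1/8, 3/4)
  'a': [0/1 + 1/1*3/4, 0/1 + 1/1*1/1) = [3/4, 1/1)
  emit 'c', narrow to [0/1, 1/8)
Step 2: interval [0/1, 1/8), width = 1/8 - 0/1 = 1/8
  'c': [0/1 + 1/8*0/1, 0/1 + 1/8*1/8) = [0/1, 1/64)
  'd': [0/1 + 1/8*1/8, 0/1 + 1/8*3/4) = [1/64, 3/32)
  'a': [0/1 + 1/8*3/4, 0/1 + 1/8*1/1) = [3/32, 1/8) <- contains code 127/1024
  emit 'a', narrow to [3/32, 1/8)
Step 3: interval [3/32, 1/8), width = 1/8 - 3/32 = 1/32
  'c': [3/32 + 1/32*0/1, 3/32 + 1/32*1/8) = [3/32, 25/256)
  'd': [3/32 + 1/32*1/8, 3/32 + 1/32*3/4) = [25/256, 15/128)
  'a': [3/32 + 1/32*3/4, 3/32 + 1/32*1/1) = [15/128, 1/8) <- contains code 127/1024
  emit 'a', narrow to [15/128, 1/8)
Step 4: interval [15/128, 1/8), width = 1/8 - 15/128 = 1/128
  'c': [15/128 + 1/128*0/1, 15/128 + 1/128*1/8) = [15/128, 121/1024)
  'd': [15/128 + 1/128*1/8, 15/128 + 1/128*3/4) = [121/1024, 63/512)
  'a': [15/128 + 1/128*3/4, 15/128 + 1/128*1/1) = [63/512, 1/8) <- contains code 127/1024
  emit 'a', narrow to [63/512, 1/8)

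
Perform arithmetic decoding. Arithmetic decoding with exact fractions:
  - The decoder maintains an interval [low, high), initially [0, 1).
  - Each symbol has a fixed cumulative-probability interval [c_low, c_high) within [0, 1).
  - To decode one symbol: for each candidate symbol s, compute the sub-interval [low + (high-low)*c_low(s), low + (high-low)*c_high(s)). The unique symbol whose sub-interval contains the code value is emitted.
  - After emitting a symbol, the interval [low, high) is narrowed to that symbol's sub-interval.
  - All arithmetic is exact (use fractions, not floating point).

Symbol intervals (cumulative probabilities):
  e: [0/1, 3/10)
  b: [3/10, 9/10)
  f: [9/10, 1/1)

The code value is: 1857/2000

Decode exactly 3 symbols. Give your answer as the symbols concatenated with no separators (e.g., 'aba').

Answer: fef

Derivation:
Step 1: interval [0/1, 1/1), width = 1/1 - 0/1 = 1/1
  'e': [0/1 + 1/1*0/1, 0/1 + 1/1*3/10) = [0/1, 3/10)
  'b': [0/1 + 1/1*3/10, 0/1 + 1/1*9/10) = [3/10, 9/10)
  'f': [0/1 + 1/1*9/10, 0/1 + 1/1*1/1) = [9/10, 1/1) <- contains code 1857/2000
  emit 'f', narrow to [9/10, 1/1)
Step 2: interval [9/10, 1/1), width = 1/1 - 9/10 = 1/10
  'e': [9/10 + 1/10*0/1, 9/10 + 1/10*3/10) = [9/10, 93/100) <- contains code 1857/2000
  'b': [9/10 + 1/10*3/10, 9/10 + 1/10*9/10) = [93/100, 99/100)
  'f': [9/10 + 1/10*9/10, 9/10 + 1/10*1/1) = [99/100, 1/1)
  emit 'e', narrow to [9/10, 93/100)
Step 3: interval [9/10, 93/100), width = 93/100 - 9/10 = 3/100
  'e': [9/10 + 3/100*0/1, 9/10 + 3/100*3/10) = [9/10, 909/1000)
  'b': [9/10 + 3/100*3/10, 9/10 + 3/100*9/10) = [909/1000, 927/1000)
  'f': [9/10 + 3/100*9/10, 9/10 + 3/100*1/1) = [927/1000, 93/100) <- contains code 1857/2000
  emit 'f', narrow to [927/1000, 93/100)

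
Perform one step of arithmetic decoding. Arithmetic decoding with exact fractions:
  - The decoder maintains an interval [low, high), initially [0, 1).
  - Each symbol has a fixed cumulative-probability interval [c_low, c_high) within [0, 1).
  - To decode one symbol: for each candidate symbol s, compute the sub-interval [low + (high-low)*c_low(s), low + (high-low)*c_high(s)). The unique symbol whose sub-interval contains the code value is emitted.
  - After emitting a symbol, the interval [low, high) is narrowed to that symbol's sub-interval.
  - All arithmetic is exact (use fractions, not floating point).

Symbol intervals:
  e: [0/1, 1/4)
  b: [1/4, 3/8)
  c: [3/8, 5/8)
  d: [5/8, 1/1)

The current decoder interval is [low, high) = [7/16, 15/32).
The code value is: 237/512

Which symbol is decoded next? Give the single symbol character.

Answer: d

Derivation:
Interval width = high − low = 15/32 − 7/16 = 1/32
Scaled code = (code − low) / width = (237/512 − 7/16) / 1/32 = 13/16
  e: [0/1, 1/4) 
  b: [1/4, 3/8) 
  c: [3/8, 5/8) 
  d: [5/8, 1/1) ← scaled code falls here ✓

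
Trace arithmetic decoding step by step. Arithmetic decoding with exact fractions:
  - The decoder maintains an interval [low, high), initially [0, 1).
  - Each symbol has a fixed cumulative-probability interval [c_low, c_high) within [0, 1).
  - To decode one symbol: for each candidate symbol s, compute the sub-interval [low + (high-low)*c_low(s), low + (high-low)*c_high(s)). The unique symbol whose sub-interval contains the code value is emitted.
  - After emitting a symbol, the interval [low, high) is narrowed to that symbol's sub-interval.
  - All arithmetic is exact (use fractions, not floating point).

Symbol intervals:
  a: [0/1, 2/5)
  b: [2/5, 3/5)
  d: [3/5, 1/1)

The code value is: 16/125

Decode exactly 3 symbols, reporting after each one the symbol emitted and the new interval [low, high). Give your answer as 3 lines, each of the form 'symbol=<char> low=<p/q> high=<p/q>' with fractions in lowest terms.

Step 1: interval [0/1, 1/1), width = 1/1 - 0/1 = 1/1
  'a': [0/1 + 1/1*0/1, 0/1 + 1/1*2/5) = [0/1, 2/5) <- contains code 16/125
  'b': [0/1 + 1/1*2/5, 0/1 + 1/1*3/5) = [2/5, 3/5)
  'd': [0/1 + 1/1*3/5, 0/1 + 1/1*1/1) = [3/5, 1/1)
  emit 'a', narrow to [0/1, 2/5)
Step 2: interval [0/1, 2/5), width = 2/5 - 0/1 = 2/5
  'a': [0/1 + 2/5*0/1, 0/1 + 2/5*2/5) = [0/1, 4/25) <- contains code 16/125
  'b': [0/1 + 2/5*2/5, 0/1 + 2/5*3/5) = [4/25, 6/25)
  'd': [0/1 + 2/5*3/5, 0/1 + 2/5*1/1) = [6/25, 2/5)
  emit 'a', narrow to [0/1, 4/25)
Step 3: interval [0/1, 4/25), width = 4/25 - 0/1 = 4/25
  'a': [0/1 + 4/25*0/1, 0/1 + 4/25*2/5) = [0/1, 8/125)
  'b': [0/1 + 4/25*2/5, 0/1 + 4/25*3/5) = [8/125, 12/125)
  'd': [0/1 + 4/25*3/5, 0/1 + 4/25*1/1) = [12/125, 4/25) <- contains code 16/125
  emit 'd', narrow to [12/125, 4/25)

Answer: symbol=a low=0/1 high=2/5
symbol=a low=0/1 high=4/25
symbol=d low=12/125 high=4/25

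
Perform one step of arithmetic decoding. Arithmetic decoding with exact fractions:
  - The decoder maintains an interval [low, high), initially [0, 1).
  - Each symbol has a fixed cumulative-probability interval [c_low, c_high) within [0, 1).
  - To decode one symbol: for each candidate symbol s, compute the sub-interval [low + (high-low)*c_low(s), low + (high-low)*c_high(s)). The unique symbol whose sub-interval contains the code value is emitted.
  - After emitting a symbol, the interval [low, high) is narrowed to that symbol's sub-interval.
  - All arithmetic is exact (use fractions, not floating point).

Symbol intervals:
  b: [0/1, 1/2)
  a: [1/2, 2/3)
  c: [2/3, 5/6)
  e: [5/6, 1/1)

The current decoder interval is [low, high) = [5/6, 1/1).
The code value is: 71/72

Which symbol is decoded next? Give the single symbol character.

Interval width = high − low = 1/1 − 5/6 = 1/6
Scaled code = (code − low) / width = (71/72 − 5/6) / 1/6 = 11/12
  b: [0/1, 1/2) 
  a: [1/2, 2/3) 
  c: [2/3, 5/6) 
  e: [5/6, 1/1) ← scaled code falls here ✓

Answer: e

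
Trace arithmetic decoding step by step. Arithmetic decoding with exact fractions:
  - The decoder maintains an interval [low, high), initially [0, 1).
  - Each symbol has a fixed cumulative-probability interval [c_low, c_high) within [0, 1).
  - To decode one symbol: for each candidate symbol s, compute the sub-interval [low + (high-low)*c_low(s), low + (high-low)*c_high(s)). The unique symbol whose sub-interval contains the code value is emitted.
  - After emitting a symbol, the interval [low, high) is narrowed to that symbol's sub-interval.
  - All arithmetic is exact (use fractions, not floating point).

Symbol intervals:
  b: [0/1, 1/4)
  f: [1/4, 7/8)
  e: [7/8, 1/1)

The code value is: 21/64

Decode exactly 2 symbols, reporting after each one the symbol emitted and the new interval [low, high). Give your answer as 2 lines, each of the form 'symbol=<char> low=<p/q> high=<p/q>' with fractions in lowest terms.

Step 1: interval [0/1, 1/1), width = 1/1 - 0/1 = 1/1
  'b': [0/1 + 1/1*0/1, 0/1 + 1/1*1/4) = [0/1, 1/4)
  'f': [0/1 + 1/1*1/4, 0/1 + 1/1*7/8) = [1/4, 7/8) <- contains code 21/64
  'e': [0/1 + 1/1*7/8, 0/1 + 1/1*1/1) = [7/8, 1/1)
  emit 'f', narrow to [1/4, 7/8)
Step 2: interval [1/4, 7/8), width = 7/8 - 1/4 = 5/8
  'b': [1/4 + 5/8*0/1, 1/4 + 5/8*1/4) = [1/4, 13/32) <- contains code 21/64
  'f': [1/4 + 5/8*1/4, 1/4 + 5/8*7/8) = [13/32, 51/64)
  'e': [1/4 + 5/8*7/8, 1/4 + 5/8*1/1) = [51/64, 7/8)
  emit 'b', narrow to [1/4, 13/32)

Answer: symbol=f low=1/4 high=7/8
symbol=b low=1/4 high=13/32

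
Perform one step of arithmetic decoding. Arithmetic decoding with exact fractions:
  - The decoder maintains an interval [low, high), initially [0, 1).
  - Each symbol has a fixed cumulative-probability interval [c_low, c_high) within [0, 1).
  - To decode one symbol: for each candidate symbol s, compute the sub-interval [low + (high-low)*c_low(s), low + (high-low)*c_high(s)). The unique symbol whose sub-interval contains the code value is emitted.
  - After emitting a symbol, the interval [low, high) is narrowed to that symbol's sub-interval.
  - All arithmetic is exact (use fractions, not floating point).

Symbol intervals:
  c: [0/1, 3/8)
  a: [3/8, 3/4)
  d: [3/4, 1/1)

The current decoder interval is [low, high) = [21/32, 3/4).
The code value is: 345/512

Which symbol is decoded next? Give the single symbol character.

Interval width = high − low = 3/4 − 21/32 = 3/32
Scaled code = (code − low) / width = (345/512 − 21/32) / 3/32 = 3/16
  c: [0/1, 3/8) ← scaled code falls here ✓
  a: [3/8, 3/4) 
  d: [3/4, 1/1) 

Answer: c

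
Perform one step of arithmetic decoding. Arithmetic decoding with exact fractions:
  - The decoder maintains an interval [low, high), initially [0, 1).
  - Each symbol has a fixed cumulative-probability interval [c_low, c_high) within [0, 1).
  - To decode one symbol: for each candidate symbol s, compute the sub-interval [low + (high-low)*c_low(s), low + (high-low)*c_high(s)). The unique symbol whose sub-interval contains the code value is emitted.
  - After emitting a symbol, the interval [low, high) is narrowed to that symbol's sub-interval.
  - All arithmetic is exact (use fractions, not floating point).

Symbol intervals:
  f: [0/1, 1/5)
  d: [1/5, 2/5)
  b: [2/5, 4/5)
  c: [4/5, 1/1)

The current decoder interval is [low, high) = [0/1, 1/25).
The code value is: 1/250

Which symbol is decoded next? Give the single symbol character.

Answer: f

Derivation:
Interval width = high − low = 1/25 − 0/1 = 1/25
Scaled code = (code − low) / width = (1/250 − 0/1) / 1/25 = 1/10
  f: [0/1, 1/5) ← scaled code falls here ✓
  d: [1/5, 2/5) 
  b: [2/5, 4/5) 
  c: [4/5, 1/1) 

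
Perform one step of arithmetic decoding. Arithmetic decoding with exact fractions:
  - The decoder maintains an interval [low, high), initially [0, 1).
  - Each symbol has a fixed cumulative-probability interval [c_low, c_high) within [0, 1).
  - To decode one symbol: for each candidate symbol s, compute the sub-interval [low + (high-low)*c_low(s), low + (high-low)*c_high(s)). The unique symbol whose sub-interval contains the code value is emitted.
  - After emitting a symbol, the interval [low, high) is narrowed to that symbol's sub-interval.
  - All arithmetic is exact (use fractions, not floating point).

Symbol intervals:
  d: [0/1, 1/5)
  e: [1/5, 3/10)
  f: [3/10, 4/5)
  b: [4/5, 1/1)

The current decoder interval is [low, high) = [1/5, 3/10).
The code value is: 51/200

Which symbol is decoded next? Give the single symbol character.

Answer: f

Derivation:
Interval width = high − low = 3/10 − 1/5 = 1/10
Scaled code = (code − low) / width = (51/200 − 1/5) / 1/10 = 11/20
  d: [0/1, 1/5) 
  e: [1/5, 3/10) 
  f: [3/10, 4/5) ← scaled code falls here ✓
  b: [4/5, 1/1) 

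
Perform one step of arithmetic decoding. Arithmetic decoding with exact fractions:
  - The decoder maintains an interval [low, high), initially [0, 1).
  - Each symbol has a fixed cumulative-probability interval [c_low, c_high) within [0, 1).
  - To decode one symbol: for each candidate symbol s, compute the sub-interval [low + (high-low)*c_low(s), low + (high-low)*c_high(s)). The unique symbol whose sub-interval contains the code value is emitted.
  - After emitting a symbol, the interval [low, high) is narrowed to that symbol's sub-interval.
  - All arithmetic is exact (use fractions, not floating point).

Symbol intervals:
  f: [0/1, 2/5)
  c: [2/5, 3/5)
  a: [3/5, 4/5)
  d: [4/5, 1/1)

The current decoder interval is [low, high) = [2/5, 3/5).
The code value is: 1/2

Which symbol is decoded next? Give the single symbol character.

Interval width = high − low = 3/5 − 2/5 = 1/5
Scaled code = (code − low) / width = (1/2 − 2/5) / 1/5 = 1/2
  f: [0/1, 2/5) 
  c: [2/5, 3/5) ← scaled code falls here ✓
  a: [3/5, 4/5) 
  d: [4/5, 1/1) 

Answer: c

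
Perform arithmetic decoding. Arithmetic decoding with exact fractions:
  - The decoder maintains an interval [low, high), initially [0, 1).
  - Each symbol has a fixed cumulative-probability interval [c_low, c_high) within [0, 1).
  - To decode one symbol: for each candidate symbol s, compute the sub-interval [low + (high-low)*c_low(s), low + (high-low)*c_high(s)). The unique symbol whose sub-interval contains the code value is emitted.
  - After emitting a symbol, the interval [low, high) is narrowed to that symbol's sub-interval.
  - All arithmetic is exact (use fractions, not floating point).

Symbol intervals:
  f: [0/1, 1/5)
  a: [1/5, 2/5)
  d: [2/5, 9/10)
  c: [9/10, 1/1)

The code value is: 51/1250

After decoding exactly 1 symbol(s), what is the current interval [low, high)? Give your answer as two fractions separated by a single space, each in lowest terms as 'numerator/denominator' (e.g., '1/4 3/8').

Step 1: interval [0/1, 1/1), width = 1/1 - 0/1 = 1/1
  'f': [0/1 + 1/1*0/1, 0/1 + 1/1*1/5) = [0/1, 1/5) <- contains code 51/1250
  'a': [0/1 + 1/1*1/5, 0/1 + 1/1*2/5) = [1/5, 2/5)
  'd': [0/1 + 1/1*2/5, 0/1 + 1/1*9/10) = [2/5, 9/10)
  'c': [0/1 + 1/1*9/10, 0/1 + 1/1*1/1) = [9/10, 1/1)
  emit 'f', narrow to [0/1, 1/5)

Answer: 0/1 1/5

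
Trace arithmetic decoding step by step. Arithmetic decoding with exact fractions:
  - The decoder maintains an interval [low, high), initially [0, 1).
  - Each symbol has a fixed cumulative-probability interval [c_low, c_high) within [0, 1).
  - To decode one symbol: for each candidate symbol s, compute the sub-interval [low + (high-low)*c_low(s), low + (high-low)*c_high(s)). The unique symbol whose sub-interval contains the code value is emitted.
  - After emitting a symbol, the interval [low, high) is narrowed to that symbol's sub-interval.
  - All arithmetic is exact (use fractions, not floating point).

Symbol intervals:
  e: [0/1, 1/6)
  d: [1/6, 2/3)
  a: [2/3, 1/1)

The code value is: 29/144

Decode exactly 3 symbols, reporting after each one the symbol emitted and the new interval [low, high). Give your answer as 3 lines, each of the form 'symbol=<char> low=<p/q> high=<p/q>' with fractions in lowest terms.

Answer: symbol=d low=1/6 high=2/3
symbol=e low=1/6 high=1/4
symbol=d low=13/72 high=2/9

Derivation:
Step 1: interval [0/1, 1/1), width = 1/1 - 0/1 = 1/1
  'e': [0/1 + 1/1*0/1, 0/1 + 1/1*1/6) = [0/1, 1/6)
  'd': [0/1 + 1/1*1/6, 0/1 + 1/1*2/3) = [1/6, 2/3) <- contains code 29/144
  'a': [0/1 + 1/1*2/3, 0/1 + 1/1*1/1) = [2/3, 1/1)
  emit 'd', narrow to [1/6, 2/3)
Step 2: interval [1/6, 2/3), width = 2/3 - 1/6 = 1/2
  'e': [1/6 + 1/2*0/1, 1/6 + 1/2*1/6) = [1/6, 1/4) <- contains code 29/144
  'd': [1/6 + 1/2*1/6, 1/6 + 1/2*2/3) = [1/4, 1/2)
  'a': [1/6 + 1/2*2/3, 1/6 + 1/2*1/1) = [1/2, 2/3)
  emit 'e', narrow to [1/6, 1/4)
Step 3: interval [1/6, 1/4), width = 1/4 - 1/6 = 1/12
  'e': [1/6 + 1/12*0/1, 1/6 + 1/12*1/6) = [1/6, 13/72)
  'd': [1/6 + 1/12*1/6, 1/6 + 1/12*2/3) = [13/72, 2/9) <- contains code 29/144
  'a': [1/6 + 1/12*2/3, 1/6 + 1/12*1/1) = [2/9, 1/4)
  emit 'd', narrow to [13/72, 2/9)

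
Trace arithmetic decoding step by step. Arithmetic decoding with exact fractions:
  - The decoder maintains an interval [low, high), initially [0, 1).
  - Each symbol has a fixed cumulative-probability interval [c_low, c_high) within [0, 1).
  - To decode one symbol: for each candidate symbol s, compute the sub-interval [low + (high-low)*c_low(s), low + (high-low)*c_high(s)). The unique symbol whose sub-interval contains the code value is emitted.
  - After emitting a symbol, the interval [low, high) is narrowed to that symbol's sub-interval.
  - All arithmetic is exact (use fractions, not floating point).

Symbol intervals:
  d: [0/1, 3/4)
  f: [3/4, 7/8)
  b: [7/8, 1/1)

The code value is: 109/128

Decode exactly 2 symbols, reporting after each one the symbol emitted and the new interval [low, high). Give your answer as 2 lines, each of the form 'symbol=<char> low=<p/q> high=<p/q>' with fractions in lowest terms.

Answer: symbol=f low=3/4 high=7/8
symbol=f low=27/32 high=55/64

Derivation:
Step 1: interval [0/1, 1/1), width = 1/1 - 0/1 = 1/1
  'd': [0/1 + 1/1*0/1, 0/1 + 1/1*3/4) = [0/1, 3/4)
  'f': [0/1 + 1/1*3/4, 0/1 + 1/1*7/8) = [3/4, 7/8) <- contains code 109/128
  'b': [0/1 + 1/1*7/8, 0/1 + 1/1*1/1) = [7/8, 1/1)
  emit 'f', narrow to [3/4, 7/8)
Step 2: interval [3/4, 7/8), width = 7/8 - 3/4 = 1/8
  'd': [3/4 + 1/8*0/1, 3/4 + 1/8*3/4) = [3/4, 27/32)
  'f': [3/4 + 1/8*3/4, 3/4 + 1/8*7/8) = [27/32, 55/64) <- contains code 109/128
  'b': [3/4 + 1/8*7/8, 3/4 + 1/8*1/1) = [55/64, 7/8)
  emit 'f', narrow to [27/32, 55/64)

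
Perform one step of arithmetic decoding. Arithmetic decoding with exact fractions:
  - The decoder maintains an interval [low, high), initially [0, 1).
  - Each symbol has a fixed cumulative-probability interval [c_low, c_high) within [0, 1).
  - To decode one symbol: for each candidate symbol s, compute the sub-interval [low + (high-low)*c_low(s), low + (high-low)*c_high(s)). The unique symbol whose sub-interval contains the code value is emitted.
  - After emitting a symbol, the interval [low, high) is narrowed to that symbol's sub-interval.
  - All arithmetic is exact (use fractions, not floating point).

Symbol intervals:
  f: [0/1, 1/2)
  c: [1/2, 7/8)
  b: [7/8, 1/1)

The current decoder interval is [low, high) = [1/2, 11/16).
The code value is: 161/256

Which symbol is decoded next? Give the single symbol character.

Answer: c

Derivation:
Interval width = high − low = 11/16 − 1/2 = 3/16
Scaled code = (code − low) / width = (161/256 − 1/2) / 3/16 = 11/16
  f: [0/1, 1/2) 
  c: [1/2, 7/8) ← scaled code falls here ✓
  b: [7/8, 1/1) 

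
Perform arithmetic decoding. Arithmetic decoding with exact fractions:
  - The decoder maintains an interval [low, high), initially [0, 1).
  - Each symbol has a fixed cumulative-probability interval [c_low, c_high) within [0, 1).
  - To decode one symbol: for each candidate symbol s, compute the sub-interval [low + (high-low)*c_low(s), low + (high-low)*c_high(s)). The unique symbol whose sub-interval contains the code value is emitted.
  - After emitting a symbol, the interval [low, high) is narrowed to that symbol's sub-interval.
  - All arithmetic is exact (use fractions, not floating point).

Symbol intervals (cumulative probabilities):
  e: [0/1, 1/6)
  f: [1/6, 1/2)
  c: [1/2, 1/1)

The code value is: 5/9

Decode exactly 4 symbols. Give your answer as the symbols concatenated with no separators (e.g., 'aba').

Step 1: interval [0/1, 1/1), width = 1/1 - 0/1 = 1/1
  'e': [0/1 + 1/1*0/1, 0/1 + 1/1*1/6) = [0/1, 1/6)
  'f': [0/1 + 1/1*1/6, 0/1 + 1/1*1/2) = [1/6, 1/2)
  'c': [0/1 + 1/1*1/2, 0/1 + 1/1*1/1) = [1/2, 1/1) <- contains code 5/9
  emit 'c', narrow to [1/2, 1/1)
Step 2: interval [1/2, 1/1), width = 1/1 - 1/2 = 1/2
  'e': [1/2 + 1/2*0/1, 1/2 + 1/2*1/6) = [1/2, 7/12) <- contains code 5/9
  'f': [1/2 + 1/2*1/6, 1/2 + 1/2*1/2) = [7/12, 3/4)
  'c': [1/2 + 1/2*1/2, 1/2 + 1/2*1/1) = [3/4, 1/1)
  emit 'e', narrow to [1/2, 7/12)
Step 3: interval [1/2, 7/12), width = 7/12 - 1/2 = 1/12
  'e': [1/2 + 1/12*0/1, 1/2 + 1/12*1/6) = [1/2, 37/72)
  'f': [1/2 + 1/12*1/6, 1/2 + 1/12*1/2) = [37/72, 13/24)
  'c': [1/2 + 1/12*1/2, 1/2 + 1/12*1/1) = [13/24, 7/12) <- contains code 5/9
  emit 'c', narrow to [13/24, 7/12)
Step 4: interval [13/24, 7/12), width = 7/12 - 13/24 = 1/24
  'e': [13/24 + 1/24*0/1, 13/24 + 1/24*1/6) = [13/24, 79/144)
  'f': [13/24 + 1/24*1/6, 13/24 + 1/24*1/2) = [79/144, 9/16) <- contains code 5/9
  'c': [13/24 + 1/24*1/2, 13/24 + 1/24*1/1) = [9/16, 7/12)
  emit 'f', narrow to [79/144, 9/16)

Answer: cecf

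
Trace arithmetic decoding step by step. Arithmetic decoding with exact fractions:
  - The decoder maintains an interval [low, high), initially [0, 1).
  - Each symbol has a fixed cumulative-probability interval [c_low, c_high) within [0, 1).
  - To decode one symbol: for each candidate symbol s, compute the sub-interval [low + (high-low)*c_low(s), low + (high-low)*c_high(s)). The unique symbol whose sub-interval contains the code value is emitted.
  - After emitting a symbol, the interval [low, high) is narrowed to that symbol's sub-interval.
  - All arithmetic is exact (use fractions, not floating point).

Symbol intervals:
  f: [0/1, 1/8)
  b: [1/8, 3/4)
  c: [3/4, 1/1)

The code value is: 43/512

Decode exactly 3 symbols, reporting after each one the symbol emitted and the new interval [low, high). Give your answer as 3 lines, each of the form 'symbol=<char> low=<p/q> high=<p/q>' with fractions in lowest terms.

Step 1: interval [0/1, 1/1), width = 1/1 - 0/1 = 1/1
  'f': [0/1 + 1/1*0/1, 0/1 + 1/1*1/8) = [0/1, 1/8) <- contains code 43/512
  'b': [0/1 + 1/1*1/8, 0/1 + 1/1*3/4) = [1/8, 3/4)
  'c': [0/1 + 1/1*3/4, 0/1 + 1/1*1/1) = [3/4, 1/1)
  emit 'f', narrow to [0/1, 1/8)
Step 2: interval [0/1, 1/8), width = 1/8 - 0/1 = 1/8
  'f': [0/1 + 1/8*0/1, 0/1 + 1/8*1/8) = [0/1, 1/64)
  'b': [0/1 + 1/8*1/8, 0/1 + 1/8*3/4) = [1/64, 3/32) <- contains code 43/512
  'c': [0/1 + 1/8*3/4, 0/1 + 1/8*1/1) = [3/32, 1/8)
  emit 'b', narrow to [1/64, 3/32)
Step 3: interval [1/64, 3/32), width = 3/32 - 1/64 = 5/64
  'f': [1/64 + 5/64*0/1, 1/64 + 5/64*1/8) = [1/64, 13/512)
  'b': [1/64 + 5/64*1/8, 1/64 + 5/64*3/4) = [13/512, 19/256)
  'c': [1/64 + 5/64*3/4, 1/64 + 5/64*1/1) = [19/256, 3/32) <- contains code 43/512
  emit 'c', narrow to [19/256, 3/32)

Answer: symbol=f low=0/1 high=1/8
symbol=b low=1/64 high=3/32
symbol=c low=19/256 high=3/32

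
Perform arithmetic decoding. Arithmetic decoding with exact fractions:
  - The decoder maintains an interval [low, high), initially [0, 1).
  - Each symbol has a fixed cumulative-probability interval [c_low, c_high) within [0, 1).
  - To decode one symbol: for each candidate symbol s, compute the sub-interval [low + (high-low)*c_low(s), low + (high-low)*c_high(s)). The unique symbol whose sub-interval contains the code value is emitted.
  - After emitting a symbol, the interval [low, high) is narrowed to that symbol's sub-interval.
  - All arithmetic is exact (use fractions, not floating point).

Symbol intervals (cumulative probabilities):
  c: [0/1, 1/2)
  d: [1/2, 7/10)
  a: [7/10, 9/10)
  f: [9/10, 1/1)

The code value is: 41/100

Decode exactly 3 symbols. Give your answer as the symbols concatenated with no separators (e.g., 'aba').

Step 1: interval [0/1, 1/1), width = 1/1 - 0/1 = 1/1
  'c': [0/1 + 1/1*0/1, 0/1 + 1/1*1/2) = [0/1, 1/2) <- contains code 41/100
  'd': [0/1 + 1/1*1/2, 0/1 + 1/1*7/10) = [1/2, 7/10)
  'a': [0/1 + 1/1*7/10, 0/1 + 1/1*9/10) = [7/10, 9/10)
  'f': [0/1 + 1/1*9/10, 0/1 + 1/1*1/1) = [9/10, 1/1)
  emit 'c', narrow to [0/1, 1/2)
Step 2: interval [0/1, 1/2), width = 1/2 - 0/1 = 1/2
  'c': [0/1 + 1/2*0/1, 0/1 + 1/2*1/2) = [0/1, 1/4)
  'd': [0/1 + 1/2*1/2, 0/1 + 1/2*7/10) = [1/4, 7/20)
  'a': [0/1 + 1/2*7/10, 0/1 + 1/2*9/10) = [7/20, 9/20) <- contains code 41/100
  'f': [0/1 + 1/2*9/10, 0/1 + 1/2*1/1) = [9/20, 1/2)
  emit 'a', narrow to [7/20, 9/20)
Step 3: interval [7/20, 9/20), width = 9/20 - 7/20 = 1/10
  'c': [7/20 + 1/10*0/1, 7/20 + 1/10*1/2) = [7/20, 2/5)
  'd': [7/20 + 1/10*1/2, 7/20 + 1/10*7/10) = [2/5, 21/50) <- contains code 41/100
  'a': [7/20 + 1/10*7/10, 7/20 + 1/10*9/10) = [21/50, 11/25)
  'f': [7/20 + 1/10*9/10, 7/20 + 1/10*1/1) = [11/25, 9/20)
  emit 'd', narrow to [2/5, 21/50)

Answer: cad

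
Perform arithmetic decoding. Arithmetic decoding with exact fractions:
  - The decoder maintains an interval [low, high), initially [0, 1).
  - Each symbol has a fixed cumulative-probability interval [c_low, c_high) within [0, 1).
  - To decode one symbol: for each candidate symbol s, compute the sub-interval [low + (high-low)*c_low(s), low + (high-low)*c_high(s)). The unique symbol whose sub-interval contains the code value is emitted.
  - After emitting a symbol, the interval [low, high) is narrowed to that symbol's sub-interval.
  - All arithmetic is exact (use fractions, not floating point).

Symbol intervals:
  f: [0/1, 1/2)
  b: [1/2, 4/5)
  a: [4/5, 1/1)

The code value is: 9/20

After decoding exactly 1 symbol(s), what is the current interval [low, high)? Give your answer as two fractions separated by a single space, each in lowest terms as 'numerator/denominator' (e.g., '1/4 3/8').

Answer: 0/1 1/2

Derivation:
Step 1: interval [0/1, 1/1), width = 1/1 - 0/1 = 1/1
  'f': [0/1 + 1/1*0/1, 0/1 + 1/1*1/2) = [0/1, 1/2) <- contains code 9/20
  'b': [0/1 + 1/1*1/2, 0/1 + 1/1*4/5) = [1/2, 4/5)
  'a': [0/1 + 1/1*4/5, 0/1 + 1/1*1/1) = [4/5, 1/1)
  emit 'f', narrow to [0/1, 1/2)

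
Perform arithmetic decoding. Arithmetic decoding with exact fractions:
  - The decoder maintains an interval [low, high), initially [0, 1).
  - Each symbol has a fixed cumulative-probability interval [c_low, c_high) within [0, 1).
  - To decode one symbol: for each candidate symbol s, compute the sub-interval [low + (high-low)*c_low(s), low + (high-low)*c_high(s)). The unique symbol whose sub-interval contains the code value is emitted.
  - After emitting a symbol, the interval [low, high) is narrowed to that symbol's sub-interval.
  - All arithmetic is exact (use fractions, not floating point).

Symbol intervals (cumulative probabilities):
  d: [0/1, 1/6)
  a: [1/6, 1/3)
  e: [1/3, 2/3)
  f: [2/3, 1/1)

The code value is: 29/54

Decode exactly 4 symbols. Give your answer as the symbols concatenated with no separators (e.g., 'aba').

Answer: eefe

Derivation:
Step 1: interval [0/1, 1/1), width = 1/1 - 0/1 = 1/1
  'd': [0/1 + 1/1*0/1, 0/1 + 1/1*1/6) = [0/1, 1/6)
  'a': [0/1 + 1/1*1/6, 0/1 + 1/1*1/3) = [1/6, 1/3)
  'e': [0/1 + 1/1*1/3, 0/1 + 1/1*2/3) = [1/3, 2/3) <- contains code 29/54
  'f': [0/1 + 1/1*2/3, 0/1 + 1/1*1/1) = [2/3, 1/1)
  emit 'e', narrow to [1/3, 2/3)
Step 2: interval [1/3, 2/3), width = 2/3 - 1/3 = 1/3
  'd': [1/3 + 1/3*0/1, 1/3 + 1/3*1/6) = [1/3, 7/18)
  'a': [1/3 + 1/3*1/6, 1/3 + 1/3*1/3) = [7/18, 4/9)
  'e': [1/3 + 1/3*1/3, 1/3 + 1/3*2/3) = [4/9, 5/9) <- contains code 29/54
  'f': [1/3 + 1/3*2/3, 1/3 + 1/3*1/1) = [5/9, 2/3)
  emit 'e', narrow to [4/9, 5/9)
Step 3: interval [4/9, 5/9), width = 5/9 - 4/9 = 1/9
  'd': [4/9 + 1/9*0/1, 4/9 + 1/9*1/6) = [4/9, 25/54)
  'a': [4/9 + 1/9*1/6, 4/9 + 1/9*1/3) = [25/54, 13/27)
  'e': [4/9 + 1/9*1/3, 4/9 + 1/9*2/3) = [13/27, 14/27)
  'f': [4/9 + 1/9*2/3, 4/9 + 1/9*1/1) = [14/27, 5/9) <- contains code 29/54
  emit 'f', narrow to [14/27, 5/9)
Step 4: interval [14/27, 5/9), width = 5/9 - 14/27 = 1/27
  'd': [14/27 + 1/27*0/1, 14/27 + 1/27*1/6) = [14/27, 85/162)
  'a': [14/27 + 1/27*1/6, 14/27 + 1/27*1/3) = [85/162, 43/81)
  'e': [14/27 + 1/27*1/3, 14/27 + 1/27*2/3) = [43/81, 44/81) <- contains code 29/54
  'f': [14/27 + 1/27*2/3, 14/27 + 1/27*1/1) = [44/81, 5/9)
  emit 'e', narrow to [43/81, 44/81)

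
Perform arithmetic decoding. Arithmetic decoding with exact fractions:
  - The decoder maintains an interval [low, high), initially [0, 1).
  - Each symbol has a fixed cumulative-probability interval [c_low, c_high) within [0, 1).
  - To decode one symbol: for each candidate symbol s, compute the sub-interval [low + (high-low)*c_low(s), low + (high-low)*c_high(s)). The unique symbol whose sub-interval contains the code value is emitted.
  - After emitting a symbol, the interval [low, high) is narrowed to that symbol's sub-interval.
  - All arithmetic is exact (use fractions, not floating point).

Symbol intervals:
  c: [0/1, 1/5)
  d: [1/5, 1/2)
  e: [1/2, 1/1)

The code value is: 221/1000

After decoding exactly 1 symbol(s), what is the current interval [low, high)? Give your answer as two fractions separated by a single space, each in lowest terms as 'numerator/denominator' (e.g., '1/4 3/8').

Step 1: interval [0/1, 1/1), width = 1/1 - 0/1 = 1/1
  'c': [0/1 + 1/1*0/1, 0/1 + 1/1*1/5) = [0/1, 1/5)
  'd': [0/1 + 1/1*1/5, 0/1 + 1/1*1/2) = [1/5, 1/2) <- contains code 221/1000
  'e': [0/1 + 1/1*1/2, 0/1 + 1/1*1/1) = [1/2, 1/1)
  emit 'd', narrow to [1/5, 1/2)

Answer: 1/5 1/2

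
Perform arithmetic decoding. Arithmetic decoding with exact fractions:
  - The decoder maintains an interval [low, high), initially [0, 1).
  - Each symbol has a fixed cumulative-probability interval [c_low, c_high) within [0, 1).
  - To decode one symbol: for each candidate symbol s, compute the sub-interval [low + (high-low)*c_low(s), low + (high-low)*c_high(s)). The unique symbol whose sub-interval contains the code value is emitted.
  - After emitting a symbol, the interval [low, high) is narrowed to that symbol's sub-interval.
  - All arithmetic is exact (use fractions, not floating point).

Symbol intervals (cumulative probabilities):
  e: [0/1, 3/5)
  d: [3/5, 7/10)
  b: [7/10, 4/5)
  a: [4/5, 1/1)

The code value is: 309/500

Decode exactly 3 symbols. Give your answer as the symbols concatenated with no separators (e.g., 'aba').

Step 1: interval [0/1, 1/1), width = 1/1 - 0/1 = 1/1
  'e': [0/1 + 1/1*0/1, 0/1 + 1/1*3/5) = [0/1, 3/5)
  'd': [0/1 + 1/1*3/5, 0/1 + 1/1*7/10) = [3/5, 7/10) <- contains code 309/500
  'b': [0/1 + 1/1*7/10, 0/1 + 1/1*4/5) = [7/10, 4/5)
  'a': [0/1 + 1/1*4/5, 0/1 + 1/1*1/1) = [4/5, 1/1)
  emit 'd', narrow to [3/5, 7/10)
Step 2: interval [3/5, 7/10), width = 7/10 - 3/5 = 1/10
  'e': [3/5 + 1/10*0/1, 3/5 + 1/10*3/5) = [3/5, 33/50) <- contains code 309/500
  'd': [3/5 + 1/10*3/5, 3/5 + 1/10*7/10) = [33/50, 67/100)
  'b': [3/5 + 1/10*7/10, 3/5 + 1/10*4/5) = [67/100, 17/25)
  'a': [3/5 + 1/10*4/5, 3/5 + 1/10*1/1) = [17/25, 7/10)
  emit 'e', narrow to [3/5, 33/50)
Step 3: interval [3/5, 33/50), width = 33/50 - 3/5 = 3/50
  'e': [3/5 + 3/50*0/1, 3/5 + 3/50*3/5) = [3/5, 159/250) <- contains code 309/500
  'd': [3/5 + 3/50*3/5, 3/5 + 3/50*7/10) = [159/250, 321/500)
  'b': [3/5 + 3/50*7/10, 3/5 + 3/50*4/5) = [321/500, 81/125)
  'a': [3/5 + 3/50*4/5, 3/5 + 3/50*1/1) = [81/125, 33/50)
  emit 'e', narrow to [3/5, 159/250)

Answer: dee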